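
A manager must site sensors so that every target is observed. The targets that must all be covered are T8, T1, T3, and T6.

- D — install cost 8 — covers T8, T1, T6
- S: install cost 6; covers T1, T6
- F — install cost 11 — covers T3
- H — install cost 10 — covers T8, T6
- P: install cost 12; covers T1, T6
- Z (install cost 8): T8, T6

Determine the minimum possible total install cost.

19

Choose D and F: together they cover T8, T1, T3, T6 — every target.
Total install cost: 8 + 11 = 19.
No cover costs less than 19.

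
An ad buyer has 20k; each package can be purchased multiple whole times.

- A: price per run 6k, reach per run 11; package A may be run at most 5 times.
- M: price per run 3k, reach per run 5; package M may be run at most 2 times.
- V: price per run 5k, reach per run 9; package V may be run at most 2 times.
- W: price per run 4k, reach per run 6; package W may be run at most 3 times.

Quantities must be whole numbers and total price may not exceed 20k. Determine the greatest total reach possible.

36

2×A, 1×M, and 1×V: price 20 ≤ 20, reach 2·11 + 1·5 + 1·9 = 36.
1×A, 2×V, and 1×W: price 20 ≤ 20, reach 1·11 + 2·9 + 1·6 = 35.
Best is 36.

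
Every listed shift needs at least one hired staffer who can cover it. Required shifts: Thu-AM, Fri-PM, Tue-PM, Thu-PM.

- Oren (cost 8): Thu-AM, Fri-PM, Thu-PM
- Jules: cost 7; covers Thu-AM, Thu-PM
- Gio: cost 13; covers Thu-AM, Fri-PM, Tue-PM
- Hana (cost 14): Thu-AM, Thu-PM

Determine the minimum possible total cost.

20

The greedy cost-per-new-shift heuristic would pick Oren and Gio for 21, but a cheaper cover exists.
Choose Jules and Gio: together they cover Thu-AM, Fri-PM, Tue-PM, Thu-PM — every shift.
Total cost: 7 + 13 = 20.
No cover costs less than 20.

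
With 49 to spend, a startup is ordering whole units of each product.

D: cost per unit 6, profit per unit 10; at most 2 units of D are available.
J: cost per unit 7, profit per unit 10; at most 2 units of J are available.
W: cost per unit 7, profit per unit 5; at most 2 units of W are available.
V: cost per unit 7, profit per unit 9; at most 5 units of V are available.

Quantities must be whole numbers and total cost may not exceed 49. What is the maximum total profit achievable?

67

This is a bounded integer knapsack.
Take 2×D, 2×J, and 3×V: cost 47 ≤ 49, profit 2·10 + 2·10 + 3·9 = 67.
D has the best ratio (10/6) and is taken to its limit of 2; remaining capacity is filled optimally with the others.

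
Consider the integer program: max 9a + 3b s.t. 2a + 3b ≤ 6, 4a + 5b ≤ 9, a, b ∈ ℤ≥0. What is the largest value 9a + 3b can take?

The continuous relaxation peaks at (2.25, 0) with value 20.25; rounding to a feasible lattice point costs some objective.
(a,b)=(2,0): 2·2+3·0=4≤6, 4·2+5·0=8≤9, objective 18.
(a,b)=(1,1): 2·1+3·1=5≤6, 4·1+5·1=9≤9, objective 12.
(a,b)=(1,0): 2·1+3·0=2≤6, 4·1+5·0=4≤9, objective 9.
The best lattice point is (2,0), giving 18.

18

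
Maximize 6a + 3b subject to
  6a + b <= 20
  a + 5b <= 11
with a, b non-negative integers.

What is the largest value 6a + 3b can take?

21

The continuous relaxation peaks at (3.07, 1.59) with value 23.17; rounding to a feasible lattice point costs some objective.
(a,b)=(3,1): 6·3+1·1=19≤20, 1·3+5·1=8≤11, objective 21.
(a,b)=(3,0): 6·3+1·0=18≤20, 1·3+5·0=3≤11, objective 18.
(a,b)=(2,1): 6·2+1·1=13≤20, 1·2+5·1=7≤11, objective 15.
Maximum is 21 at (a,b)=(3,1).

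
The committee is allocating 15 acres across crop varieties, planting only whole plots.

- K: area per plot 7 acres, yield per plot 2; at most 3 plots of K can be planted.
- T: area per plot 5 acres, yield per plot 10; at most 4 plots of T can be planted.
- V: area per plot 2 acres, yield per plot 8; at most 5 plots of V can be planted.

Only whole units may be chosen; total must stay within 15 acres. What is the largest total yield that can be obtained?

50

This is a bounded integer knapsack.
V has the best ratio (8/2); taking only V gives at most 5×8 = 40 (stopped by the supply cap of 5).
Mixing does better — 1×T and 5×V: area 15 ≤ 15, yield 1·10 + 5·8 = 50.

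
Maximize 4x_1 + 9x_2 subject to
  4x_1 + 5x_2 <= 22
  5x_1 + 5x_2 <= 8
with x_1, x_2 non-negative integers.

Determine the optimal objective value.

9

(x_1,x_2)=(0,1) is feasible, giving 9.
(x_1,x_2)=(1,0) is feasible, giving 4.
(x_1,x_2)=(0,0) is feasible, giving 0.
Maximum is 9 at (x_1,x_2)=(0,1).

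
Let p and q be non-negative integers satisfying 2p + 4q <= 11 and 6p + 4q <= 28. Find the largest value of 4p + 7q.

19

(p,q)=(3,1): 2·3+4·1=10≤11, 6·3+4·1=22≤28, objective 19.
(p,q)=(4,0): 2·4+4·0=8≤11, 6·4+4·0=24≤28, objective 16.
(p,q)=(2,1): 2·2+4·1=8≤11, 6·2+4·1=16≤28, objective 15.
(p,q)=(3,0): 2·3+4·0=6≤11, 6·3+4·0=18≤28, objective 12.
No feasible integer point exceeds 19.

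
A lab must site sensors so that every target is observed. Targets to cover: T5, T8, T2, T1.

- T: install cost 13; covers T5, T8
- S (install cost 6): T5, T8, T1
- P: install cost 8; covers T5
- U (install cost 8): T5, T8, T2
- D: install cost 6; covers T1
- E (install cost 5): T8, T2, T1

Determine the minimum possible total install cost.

11

Choose S and E: together they cover T5, T8, T2, T1 — every target.
Total install cost: 6 + 5 = 11.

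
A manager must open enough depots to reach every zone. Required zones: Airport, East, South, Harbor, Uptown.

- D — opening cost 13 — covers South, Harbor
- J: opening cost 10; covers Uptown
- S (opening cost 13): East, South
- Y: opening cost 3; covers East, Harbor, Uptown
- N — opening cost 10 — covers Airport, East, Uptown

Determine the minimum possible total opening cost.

This is an integer covering problem.
The greedy cost-per-new-zone heuristic would pick Y, N, and D for 26, but a cheaper cover exists.
Choose D and N: together they cover Airport, East, South, Harbor, Uptown — every zone.
Total opening cost: 13 + 10 = 23.
No cover costs less than 23.

23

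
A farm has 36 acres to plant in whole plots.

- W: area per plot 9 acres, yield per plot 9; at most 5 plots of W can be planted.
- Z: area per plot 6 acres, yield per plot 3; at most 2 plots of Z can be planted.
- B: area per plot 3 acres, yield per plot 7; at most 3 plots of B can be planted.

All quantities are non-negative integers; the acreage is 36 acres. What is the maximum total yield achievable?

48

This is a bounded integer knapsack.
2×W, 1×Z, and 3×B: area 33 ≤ 36, yield 2·9 + 1·3 + 3·7 = 42.
3×W and 3×B: area 36 ≤ 36, yield 3·9 + 3·7 = 48.
Best is 48.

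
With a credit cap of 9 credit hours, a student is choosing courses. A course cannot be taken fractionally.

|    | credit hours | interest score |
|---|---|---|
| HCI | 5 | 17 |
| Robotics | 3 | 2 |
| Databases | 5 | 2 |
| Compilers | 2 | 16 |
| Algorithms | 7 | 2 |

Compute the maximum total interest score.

Robotics + Compilers: credit hours 3 + 2 = 5 ≤ 9, interest score 2 + 16 = 18.
HCI + Compilers: credit hours 5 + 2 = 7 ≤ 9, interest score 17 + 16 = 33.
HCI + Robotics: credit hours 5 + 3 = 8 ≤ 9, interest score 17 + 2 = 19.
Best is HCI and Compilers with total interest score 33.

33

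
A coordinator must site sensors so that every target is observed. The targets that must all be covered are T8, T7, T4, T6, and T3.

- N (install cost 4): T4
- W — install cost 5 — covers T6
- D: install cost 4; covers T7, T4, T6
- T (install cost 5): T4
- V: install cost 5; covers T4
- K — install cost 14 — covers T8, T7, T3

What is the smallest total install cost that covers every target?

18

Choose D and K: together they cover T8, T7, T4, T6, T3 — every target.
Total install cost: 4 + 14 = 18.
No cover costs less than 18.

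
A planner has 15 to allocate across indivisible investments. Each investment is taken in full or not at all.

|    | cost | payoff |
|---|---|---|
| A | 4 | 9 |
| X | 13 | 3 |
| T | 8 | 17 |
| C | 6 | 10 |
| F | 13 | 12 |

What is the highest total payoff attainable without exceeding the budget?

27

T + C: cost 8 + 6 = 14 ≤ 15, payoff 17 + 10 = 27.
A + T: cost 4 + 8 = 12 ≤ 15, payoff 9 + 17 = 26.
Best is T and C with total payoff 27.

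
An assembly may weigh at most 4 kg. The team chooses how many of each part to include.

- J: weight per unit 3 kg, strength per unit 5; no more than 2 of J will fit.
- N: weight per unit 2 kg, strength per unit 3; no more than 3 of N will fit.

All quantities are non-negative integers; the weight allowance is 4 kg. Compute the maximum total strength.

6

1×J: weight 3 ≤ 4, strength 1·5 = 5.
2×N: weight 4 ≤ 4, strength 2·3 = 6.
Best is 6.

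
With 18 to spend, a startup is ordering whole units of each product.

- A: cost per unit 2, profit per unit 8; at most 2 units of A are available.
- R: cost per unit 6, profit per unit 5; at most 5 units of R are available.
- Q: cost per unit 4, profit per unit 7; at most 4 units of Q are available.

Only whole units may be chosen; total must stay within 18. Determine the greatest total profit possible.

Take 2×A and 3×Q: cost 16 ≤ 18, profit 2·8 + 3·7 = 37.
A has the best ratio (8/2) and is taken to its limit of 2; remaining capacity is filled optimally with the others.

37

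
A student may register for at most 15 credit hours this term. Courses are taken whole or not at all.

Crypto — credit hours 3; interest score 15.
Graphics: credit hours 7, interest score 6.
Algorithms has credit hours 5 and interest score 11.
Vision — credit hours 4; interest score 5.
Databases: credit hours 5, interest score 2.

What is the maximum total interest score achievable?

Crypto + Graphics + Algorithms: credit hours 3 + 7 + 5 = 15 ≤ 15, interest score 15 + 6 + 11 = 32.
Crypto + Algorithms + Databases: credit hours 3 + 5 + 5 = 13 ≤ 15, interest score 15 + 11 + 2 = 28.
Crypto + Algorithms + Vision: credit hours 3 + 5 + 4 = 12 ≤ 15, interest score 15 + 11 + 5 = 31.
Best is Crypto, Graphics, and Algorithms with total interest score 32.

32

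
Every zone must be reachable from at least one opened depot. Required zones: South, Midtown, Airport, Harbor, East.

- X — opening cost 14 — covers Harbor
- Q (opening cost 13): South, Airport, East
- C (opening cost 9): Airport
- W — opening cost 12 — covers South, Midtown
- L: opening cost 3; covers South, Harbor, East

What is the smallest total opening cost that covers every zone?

Choose C, W, and L: together they cover South, Midtown, Airport, Harbor, East — every zone.
Total opening cost: 9 + 12 + 3 = 24.

24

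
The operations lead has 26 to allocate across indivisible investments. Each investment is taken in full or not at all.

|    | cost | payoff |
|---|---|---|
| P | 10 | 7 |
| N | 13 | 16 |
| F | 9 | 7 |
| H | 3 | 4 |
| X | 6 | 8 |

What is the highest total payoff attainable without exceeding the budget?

28

Allowing fractional choices, the relaxed optimum would be about 31.1, but investments are indivisible.
N + H + X: cost 13 + 3 + 6 = 22 ≤ 26, payoff 16 + 4 + 8 = 28.
N + F + H: cost 13 + 9 + 3 = 25 ≤ 26, payoff 16 + 7 + 4 = 27.
P + N + H: cost 10 + 13 + 3 = 26 ≤ 26, payoff 7 + 16 + 4 = 27.
Best is N, H, and X with total payoff 28.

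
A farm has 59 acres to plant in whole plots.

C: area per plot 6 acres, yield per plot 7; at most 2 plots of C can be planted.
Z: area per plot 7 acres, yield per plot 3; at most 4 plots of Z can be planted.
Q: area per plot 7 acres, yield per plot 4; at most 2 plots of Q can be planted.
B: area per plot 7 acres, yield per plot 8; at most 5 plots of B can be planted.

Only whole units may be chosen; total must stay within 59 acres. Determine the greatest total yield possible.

This is a bounded integer knapsack.
2×C, 1×Z, and 5×B: area 54 ≤ 59, yield 2·7 + 1·3 + 5·8 = 57.
2×C, 1×Q, and 5×B: area 54 ≤ 59, yield 2·7 + 1·4 + 5·8 = 58.
Best is 58.

58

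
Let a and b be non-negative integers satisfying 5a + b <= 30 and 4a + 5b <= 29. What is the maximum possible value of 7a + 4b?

42

The continuous relaxation peaks at (5.76, 1.19) with value 45.10; rounding to a feasible lattice point costs some objective.
(a,b)=(6,0): 5·6+1·0=30≤30, 4·6+5·0=24≤29, objective 42.
(a,b)=(5,1): 5·5+1·1=26≤30, 4·5+5·1=25≤29, objective 39.
(a,b)=(4,2): 5·4+1·2=22≤30, 4·4+5·2=26≤29, objective 36.
The best lattice point is (6,0), giving 42.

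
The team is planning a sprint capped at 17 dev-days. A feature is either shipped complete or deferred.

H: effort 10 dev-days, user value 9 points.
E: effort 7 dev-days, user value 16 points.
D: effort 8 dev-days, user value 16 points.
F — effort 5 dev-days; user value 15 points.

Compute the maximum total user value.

Treat it as a binary knapsack problem.
Take E and D: effort 7 + 8 = 15 ≤ 17, user value 16 + 16 = 32.
No other feasible combination does better.

32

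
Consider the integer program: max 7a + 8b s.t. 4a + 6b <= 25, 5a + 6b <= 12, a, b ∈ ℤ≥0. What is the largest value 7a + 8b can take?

16

The continuous relaxation peaks at (2.4, 0) with value 16.80; rounding to a feasible lattice point costs some objective.
(a,b)=(0,2): 4·0+6·2=12≤25, 5·0+6·2=12≤12, objective 16.
(a,b)=(1,1): 4·1+6·1=10≤25, 5·1+6·1=11≤12, objective 15.
(a,b)=(2,0): 4·2+6·0=8≤25, 5·2+6·0=10≤12, objective 14.
(a,b)=(0,1): 4·0+6·1=6≤25, 5·0+6·1=6≤12, objective 8.
Maximum is 16 at (a,b)=(0,2).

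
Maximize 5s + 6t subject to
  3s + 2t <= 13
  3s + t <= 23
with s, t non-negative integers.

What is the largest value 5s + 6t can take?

36

The continuous relaxation peaks at (0, 6.5) with value 39.00; rounding to a feasible lattice point costs some objective.
(s,t)=(0,6): 3·0+2·6=12≤13, 3·0+1·6=6≤23, objective 36.
(s,t)=(1,5): 3·1+2·5=13≤13, 3·1+1·5=8≤23, objective 35.
(s,t)=(0,5): 3·0+2·5=10≤13, 3·0+1·5=5≤23, objective 30.
No feasible integer point exceeds 36.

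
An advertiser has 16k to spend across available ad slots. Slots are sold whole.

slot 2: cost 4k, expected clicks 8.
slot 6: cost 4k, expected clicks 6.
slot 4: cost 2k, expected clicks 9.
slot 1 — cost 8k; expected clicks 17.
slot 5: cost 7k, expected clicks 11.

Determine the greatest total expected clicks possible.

slot 6 + slot 4 + slot 1: cost 4 + 2 + 8 = 14 ≤ 16, expected clicks 6 + 9 + 17 = 32.
slot 2 + slot 4 + slot 1: cost 4 + 2 + 8 = 14 ≤ 16, expected clicks 8 + 9 + 17 = 34.
Best is slot 2, slot 4, and slot 1 with total expected clicks 34.

34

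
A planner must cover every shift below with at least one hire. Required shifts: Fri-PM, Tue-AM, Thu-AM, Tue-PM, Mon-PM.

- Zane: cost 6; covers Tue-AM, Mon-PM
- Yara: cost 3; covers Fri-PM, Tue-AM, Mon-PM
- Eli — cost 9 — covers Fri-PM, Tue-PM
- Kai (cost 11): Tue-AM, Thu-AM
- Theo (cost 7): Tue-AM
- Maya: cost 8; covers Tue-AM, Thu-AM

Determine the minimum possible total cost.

Choose Yara, Eli, and Maya: together they cover Fri-PM, Tue-AM, Thu-AM, Tue-PM, Mon-PM — every shift.
Total cost: 3 + 9 + 8 = 20.
No cover costs less than 20.

20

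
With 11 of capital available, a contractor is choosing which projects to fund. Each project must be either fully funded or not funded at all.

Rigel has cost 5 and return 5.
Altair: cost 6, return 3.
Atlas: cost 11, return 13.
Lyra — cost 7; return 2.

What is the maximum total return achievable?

Rigel + Altair: cost 5 + 6 = 11 ≤ 11, return 5 + 3 = 8.
Atlas: cost 11 ≤ 11, return 13.
Best is Atlas with total return 13.

13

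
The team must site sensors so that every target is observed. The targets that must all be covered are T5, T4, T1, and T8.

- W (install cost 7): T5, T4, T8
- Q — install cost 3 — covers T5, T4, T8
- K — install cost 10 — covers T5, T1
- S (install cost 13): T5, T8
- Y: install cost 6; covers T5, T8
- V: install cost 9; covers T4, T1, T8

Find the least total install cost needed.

Choose Q and V: together they cover T5, T4, T1, T8 — every target.
Total install cost: 3 + 9 = 12.
No cover costs less than 12.

12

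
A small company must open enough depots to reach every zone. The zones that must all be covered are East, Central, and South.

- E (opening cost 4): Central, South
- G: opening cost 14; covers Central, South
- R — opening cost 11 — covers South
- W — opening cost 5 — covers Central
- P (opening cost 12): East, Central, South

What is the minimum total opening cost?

12

The greedy cost-per-new-zone heuristic would pick E and P for 16, but a cheaper cover exists.
P alone covers East, Central, South — every zone.
Total opening cost: 12.
No cover costs less than 12.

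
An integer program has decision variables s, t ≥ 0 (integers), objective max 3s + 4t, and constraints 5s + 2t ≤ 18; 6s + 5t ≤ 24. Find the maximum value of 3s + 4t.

Relaxing integrality, the LP optimum is 19.20 at (s,t) = (0, 4.8), which is not an integer point.
(s,t)=(0,4): 5·0+2·4=8≤18, 6·0+5·4=20≤24, objective 16.
(s,t)=(1,3): 5·1+2·3=11≤18, 6·1+5·3=21≤24, objective 15.
(s,t)=(0,3): 5·0+2·3=6≤18, 6·0+5·3=15≤24, objective 12.
No feasible integer point exceeds 16.

16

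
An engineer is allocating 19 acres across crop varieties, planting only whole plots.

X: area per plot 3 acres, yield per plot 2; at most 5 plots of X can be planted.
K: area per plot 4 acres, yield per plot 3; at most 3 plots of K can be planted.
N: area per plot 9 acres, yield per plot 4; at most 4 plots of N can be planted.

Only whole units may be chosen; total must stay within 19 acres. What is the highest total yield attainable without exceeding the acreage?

2×X and 3×K: area 18 ≤ 19, yield 2·2 + 3·3 = 13.
5×X and 1×K: area 19 ≤ 19, yield 5·2 + 1·3 = 13.
Best is 13.

13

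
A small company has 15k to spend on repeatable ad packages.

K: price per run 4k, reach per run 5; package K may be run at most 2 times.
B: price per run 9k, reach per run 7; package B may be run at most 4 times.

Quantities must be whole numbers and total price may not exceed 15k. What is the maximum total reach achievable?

2×K: price 8 ≤ 15, reach 2·5 = 10.
1×K and 1×B: price 13 ≤ 15, reach 1·5 + 1·7 = 12.
Best is 12.

12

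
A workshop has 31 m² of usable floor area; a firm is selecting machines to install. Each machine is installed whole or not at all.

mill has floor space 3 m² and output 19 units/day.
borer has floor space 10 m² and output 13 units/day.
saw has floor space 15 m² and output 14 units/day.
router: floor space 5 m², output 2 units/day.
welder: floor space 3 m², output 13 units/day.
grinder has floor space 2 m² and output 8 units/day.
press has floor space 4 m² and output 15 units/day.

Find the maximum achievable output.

70

mill + borer + router + welder + grinder + press: floor space 3 + 10 + 5 + 3 + 2 + 4 = 27 ≤ 31, output 19 + 13 + 2 + 13 + 8 + 15 = 70.
mill + saw + welder + grinder + press: floor space 3 + 15 + 3 + 2 + 4 = 27 ≤ 31, output 19 + 14 + 13 + 8 + 15 = 69.
mill + borer + welder + grinder + press: floor space 3 + 10 + 3 + 2 + 4 = 22 ≤ 31, output 19 + 13 + 13 + 8 + 15 = 68.
Best is mill, borer, router, welder, grinder, and press with total output 70.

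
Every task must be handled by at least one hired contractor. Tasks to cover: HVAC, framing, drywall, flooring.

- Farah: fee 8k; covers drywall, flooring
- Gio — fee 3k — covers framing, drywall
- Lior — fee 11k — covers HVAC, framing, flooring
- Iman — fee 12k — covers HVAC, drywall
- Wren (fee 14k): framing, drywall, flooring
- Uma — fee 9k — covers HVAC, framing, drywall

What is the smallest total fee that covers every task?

14

Choose Gio and Lior: together they cover HVAC, framing, drywall, flooring — every task.
Total fee: 3 + 11 = 14.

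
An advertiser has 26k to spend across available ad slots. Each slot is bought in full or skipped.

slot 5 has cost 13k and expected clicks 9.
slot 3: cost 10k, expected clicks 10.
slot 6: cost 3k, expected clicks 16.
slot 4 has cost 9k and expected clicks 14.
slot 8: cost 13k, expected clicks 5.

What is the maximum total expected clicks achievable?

40

slot 5 + slot 6 + slot 4: cost 13 + 3 + 9 = 25 ≤ 26, expected clicks 9 + 16 + 14 = 39.
slot 6 + slot 4 + slot 8: cost 3 + 9 + 13 = 25 ≤ 26, expected clicks 16 + 14 + 5 = 35.
slot 3 + slot 6 + slot 4: cost 10 + 3 + 9 = 22 ≤ 26, expected clicks 10 + 16 + 14 = 40.
Best is slot 3, slot 6, and slot 4 with total expected clicks 40.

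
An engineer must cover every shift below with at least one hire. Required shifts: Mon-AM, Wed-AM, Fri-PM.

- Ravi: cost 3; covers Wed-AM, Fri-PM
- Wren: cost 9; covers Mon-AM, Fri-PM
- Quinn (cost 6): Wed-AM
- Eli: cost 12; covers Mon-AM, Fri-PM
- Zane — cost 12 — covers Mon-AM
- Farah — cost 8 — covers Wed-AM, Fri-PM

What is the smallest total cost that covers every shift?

12

Choose Ravi and Wren: together they cover Mon-AM, Wed-AM, Fri-PM — every shift.
Total cost: 3 + 9 = 12.
No cover costs less than 12.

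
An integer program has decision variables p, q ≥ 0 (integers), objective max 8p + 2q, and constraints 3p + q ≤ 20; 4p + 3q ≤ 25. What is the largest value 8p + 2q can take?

48

(p,q)=(6,0): 3·6+1·0=18≤20, 4·6+3·0=24≤25, objective 48.
(p,q)=(5,1): 3·5+1·1=16≤20, 4·5+3·1=23≤25, objective 42.
(p,q)=(5,0): 3·5+1·0=15≤20, 4·5+3·0=20≤25, objective 40.
Maximum is 48 at (p,q)=(6,0).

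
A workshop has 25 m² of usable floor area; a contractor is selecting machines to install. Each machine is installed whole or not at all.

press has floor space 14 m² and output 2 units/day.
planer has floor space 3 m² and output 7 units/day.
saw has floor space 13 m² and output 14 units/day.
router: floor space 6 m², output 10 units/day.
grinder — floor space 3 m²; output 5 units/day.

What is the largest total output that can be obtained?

36

planer + saw + router: floor space 3 + 13 + 6 = 22 ≤ 25, output 7 + 14 + 10 = 31.
planer + saw + router + grinder: floor space 3 + 13 + 6 + 3 = 25 ≤ 25, output 7 + 14 + 10 + 5 = 36.
saw + router + grinder: floor space 13 + 6 + 3 = 22 ≤ 25, output 14 + 10 + 5 = 29.
Best is planer, saw, router, and grinder with total output 36.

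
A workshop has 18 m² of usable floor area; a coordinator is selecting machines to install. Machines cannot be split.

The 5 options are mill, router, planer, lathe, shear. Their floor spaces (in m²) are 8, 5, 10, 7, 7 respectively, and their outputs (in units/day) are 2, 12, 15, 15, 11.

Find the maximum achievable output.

30

router + planer: floor space 5 + 10 = 15 ≤ 18, output 12 + 15 = 27.
planer + lathe: floor space 10 + 7 = 17 ≤ 18, output 15 + 15 = 30.
router + lathe: floor space 5 + 7 = 12 ≤ 18, output 12 + 15 = 27.
Best is planer and lathe with total output 30.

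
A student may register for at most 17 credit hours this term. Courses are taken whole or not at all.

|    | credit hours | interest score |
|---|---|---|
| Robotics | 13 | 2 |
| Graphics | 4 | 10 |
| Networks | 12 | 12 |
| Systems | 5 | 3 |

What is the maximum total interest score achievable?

Allowing fractional choices, the relaxed optimum would be about 22.6, but courses are indivisible.
Graphics + Networks: credit hours 4 + 12 = 16 ≤ 17, interest score 10 + 12 = 22.
Graphics + Systems: credit hours 4 + 5 = 9 ≤ 17, interest score 10 + 3 = 13.
Networks + Systems: credit hours 12 + 5 = 17 ≤ 17, interest score 12 + 3 = 15.
Best is Graphics and Networks with total interest score 22.

22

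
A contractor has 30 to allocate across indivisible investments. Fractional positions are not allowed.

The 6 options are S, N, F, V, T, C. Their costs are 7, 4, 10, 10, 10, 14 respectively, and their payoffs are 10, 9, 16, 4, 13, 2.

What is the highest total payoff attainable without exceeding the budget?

39

This is a 0-1 knapsack instance.
Allowing fractional choices, the relaxed optimum would be about 46.7, but investments are indivisible.
N + F + T: cost 4 + 10 + 10 = 24 ≤ 30, payoff 9 + 16 + 13 = 38.
S + F + T: cost 7 + 10 + 10 = 27 ≤ 30, payoff 10 + 16 + 13 = 39.
Best is S, F, and T with total payoff 39.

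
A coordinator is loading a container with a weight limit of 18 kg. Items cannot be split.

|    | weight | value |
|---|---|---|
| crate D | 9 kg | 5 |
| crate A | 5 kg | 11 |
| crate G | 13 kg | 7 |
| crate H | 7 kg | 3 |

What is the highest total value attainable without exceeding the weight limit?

Allowing fractional choices, the relaxed optimum would be about 18.2, but items are indivisible.
crate D + crate A: weight 9 + 5 = 14 ≤ 18, value 5 + 11 = 16.
crate A + crate G: weight 5 + 13 = 18 ≤ 18, value 11 + 7 = 18.
Best is crate A and crate G with total value 18.

18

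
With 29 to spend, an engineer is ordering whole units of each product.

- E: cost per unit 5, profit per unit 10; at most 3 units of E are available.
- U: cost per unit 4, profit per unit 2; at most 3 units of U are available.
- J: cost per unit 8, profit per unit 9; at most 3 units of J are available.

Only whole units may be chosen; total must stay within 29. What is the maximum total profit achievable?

3×E, 1×U, and 1×J: cost 27 ≤ 29, profit 3·10 + 1·2 + 1·9 = 41.
3×E and 1×J: cost 23 ≤ 29, profit 3·10 + 1·9 = 39.
Best is 41.

41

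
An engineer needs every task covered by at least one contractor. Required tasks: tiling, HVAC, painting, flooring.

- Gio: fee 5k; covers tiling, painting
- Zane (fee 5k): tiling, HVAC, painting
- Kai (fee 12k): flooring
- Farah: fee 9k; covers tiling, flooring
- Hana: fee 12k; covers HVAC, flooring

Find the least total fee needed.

Choose Zane and Farah: together they cover tiling, HVAC, painting, flooring — every task.
Total fee: 5 + 9 = 14.
No cover costs less than 14.

14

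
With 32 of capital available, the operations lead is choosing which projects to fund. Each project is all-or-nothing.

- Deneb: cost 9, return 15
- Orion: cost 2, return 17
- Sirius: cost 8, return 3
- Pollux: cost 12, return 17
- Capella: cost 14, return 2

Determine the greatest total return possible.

52

This is an integer program with binary decision variables.
Allowing fractional choices, the relaxed optimum would be about 52.1, but projects are indivisible.
Orion + Sirius + Pollux: cost 2 + 8 + 12 = 22 ≤ 32, return 17 + 3 + 17 = 37.
Deneb + Orion + Pollux: cost 9 + 2 + 12 = 23 ≤ 32, return 15 + 17 + 17 = 49.
Deneb + Orion + Sirius + Pollux: cost 9 + 2 + 8 + 12 = 31 ≤ 32, return 15 + 17 + 3 + 17 = 52.
Best is Deneb, Orion, Sirius, and Pollux with total return 52.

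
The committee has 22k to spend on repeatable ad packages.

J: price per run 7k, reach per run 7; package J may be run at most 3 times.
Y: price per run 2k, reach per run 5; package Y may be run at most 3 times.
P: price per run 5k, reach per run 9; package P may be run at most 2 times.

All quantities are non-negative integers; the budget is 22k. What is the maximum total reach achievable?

35

Y has the best ratio (5/2); taking only Y gives at most 3×5 = 15 (stopped by the supply cap of 3).
Mixing does better — 1×J, 2×Y, and 2×P: price 21 ≤ 22, reach 1·7 + 2·5 + 2·9 = 35.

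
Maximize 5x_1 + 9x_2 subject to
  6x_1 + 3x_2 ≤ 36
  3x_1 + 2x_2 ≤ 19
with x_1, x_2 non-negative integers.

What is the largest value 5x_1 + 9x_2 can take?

81

Relaxing integrality, the LP optimum is 85.50 at (x_1,x_2) = (0, 9.5), which is not an integer point.
(x_1,x_2)=(0,9): 6·0+3·9=27≤36, 3·0+2·9=18≤19, objective 81.
(x_1,x_2)=(1,8): 6·1+3·8=30≤36, 3·1+2·8=19≤19, objective 77.
No feasible integer point exceeds 81.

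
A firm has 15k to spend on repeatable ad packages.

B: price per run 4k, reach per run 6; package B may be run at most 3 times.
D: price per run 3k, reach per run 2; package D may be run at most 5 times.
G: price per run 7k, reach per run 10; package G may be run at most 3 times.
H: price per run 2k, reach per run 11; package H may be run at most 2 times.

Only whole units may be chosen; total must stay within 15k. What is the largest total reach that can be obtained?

38

This is a bounded integer knapsack.
1×B, 1×G, and 2×H: price 15 ≤ 15, reach 1·6 + 1·10 + 2·11 = 38.
2×B, 1×D, and 2×H: price 15 ≤ 15, reach 2·6 + 1·2 + 2·11 = 36.
Best is 38.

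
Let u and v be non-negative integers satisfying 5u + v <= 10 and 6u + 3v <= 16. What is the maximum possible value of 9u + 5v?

25

Relaxing integrality, the LP optimum is 26.67 at (u,v) = (0, 5.33), which is not an integer point.
(u,v)=(0,5): 5·0+1·5=5≤10, 6·0+3·5=15≤16, objective 25.
(u,v)=(0,4): 5·0+1·4=4≤10, 6·0+3·4=12≤16, objective 20.
The best lattice point is (0,5), giving 25.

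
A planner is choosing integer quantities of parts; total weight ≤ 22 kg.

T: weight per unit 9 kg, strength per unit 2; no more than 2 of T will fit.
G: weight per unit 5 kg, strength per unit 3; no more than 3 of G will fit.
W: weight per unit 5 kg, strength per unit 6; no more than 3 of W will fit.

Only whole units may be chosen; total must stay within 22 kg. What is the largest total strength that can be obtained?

21

3×W: weight 15 ≤ 22, strength 3·6 = 18.
1×G and 3×W: weight 20 ≤ 22, strength 1·3 + 3·6 = 21.
Best is 21.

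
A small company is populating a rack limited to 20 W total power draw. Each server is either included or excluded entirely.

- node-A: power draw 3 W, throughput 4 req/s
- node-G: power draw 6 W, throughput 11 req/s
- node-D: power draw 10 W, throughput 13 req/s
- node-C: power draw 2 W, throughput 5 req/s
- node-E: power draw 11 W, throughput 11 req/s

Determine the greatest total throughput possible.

Take node-G, node-D, and node-C: power draw 6 + 10 + 2 = 18 ≤ 20, throughput 11 + 13 + 5 = 29.
No other feasible combination does better.

29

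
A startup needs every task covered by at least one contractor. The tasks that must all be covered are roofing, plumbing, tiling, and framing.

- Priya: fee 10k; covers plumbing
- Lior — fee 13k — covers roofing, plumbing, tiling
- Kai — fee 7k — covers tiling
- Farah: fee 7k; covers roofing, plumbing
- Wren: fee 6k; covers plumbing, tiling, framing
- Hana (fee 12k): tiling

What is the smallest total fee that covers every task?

13

Choose Farah and Wren: together they cover roofing, plumbing, tiling, framing — every task.
Total fee: 7 + 6 = 13.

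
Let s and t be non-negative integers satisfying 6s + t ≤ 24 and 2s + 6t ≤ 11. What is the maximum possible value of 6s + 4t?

(s,t)=(4,0) is feasible, giving 24.
(s,t)=(3,0) is feasible, giving 18.
(s,t)=(2,1) is feasible, giving 16.
No feasible integer point exceeds 24.

24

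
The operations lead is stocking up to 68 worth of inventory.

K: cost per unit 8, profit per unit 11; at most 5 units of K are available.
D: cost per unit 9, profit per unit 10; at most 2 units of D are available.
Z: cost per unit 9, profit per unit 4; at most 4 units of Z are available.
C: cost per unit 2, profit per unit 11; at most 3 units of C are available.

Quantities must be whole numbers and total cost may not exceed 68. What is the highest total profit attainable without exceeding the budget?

5×K, 2×D, and 3×C: cost 64 ≤ 68, profit 5·11 + 2·10 + 3·11 = 108.
5×K, 1×D, 1×Z, and 3×C: cost 64 ≤ 68, profit 5·11 + 1·10 + 1·4 + 3·11 = 102.
Best is 108.

108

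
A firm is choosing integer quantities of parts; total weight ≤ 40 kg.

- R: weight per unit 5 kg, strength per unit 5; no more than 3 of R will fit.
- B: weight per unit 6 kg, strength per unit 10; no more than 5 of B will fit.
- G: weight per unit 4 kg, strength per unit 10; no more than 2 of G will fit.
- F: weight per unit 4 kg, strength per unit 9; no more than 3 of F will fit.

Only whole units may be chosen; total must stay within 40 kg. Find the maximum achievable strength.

78

G has the best ratio (10/4); taking only G gives at most 2×10 = 20 (stopped by the supply cap of 2).
Mixing does better — 4×B, 2×G, and 2×F: weight 40 ≤ 40, strength 4·10 + 2·10 + 2·9 = 78.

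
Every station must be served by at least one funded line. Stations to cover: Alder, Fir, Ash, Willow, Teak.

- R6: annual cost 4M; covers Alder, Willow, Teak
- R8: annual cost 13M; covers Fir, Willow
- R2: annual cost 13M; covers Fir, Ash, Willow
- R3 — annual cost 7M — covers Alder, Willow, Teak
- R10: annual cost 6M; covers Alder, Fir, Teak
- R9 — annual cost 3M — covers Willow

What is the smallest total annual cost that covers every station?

17

This is an integer covering problem.
The greedy cost-per-new-station heuristic would pick R6, R10, and R2 for 23, but a cheaper cover exists.
Choose R6 and R2: together they cover Alder, Fir, Ash, Willow, Teak — every station.
Total annual cost: 4 + 13 = 17.
No cover costs less than 17.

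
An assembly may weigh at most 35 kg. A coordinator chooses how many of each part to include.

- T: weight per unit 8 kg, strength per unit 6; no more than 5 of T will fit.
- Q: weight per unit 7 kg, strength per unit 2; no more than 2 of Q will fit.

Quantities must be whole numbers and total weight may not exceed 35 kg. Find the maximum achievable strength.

24

T has the best ratio (6/8); taking only T gives at most 4×6 = 24 (stopped by the weight limit).
Optimal: 4×T: weight 32 ≤ 35, strength 4·6 = 24.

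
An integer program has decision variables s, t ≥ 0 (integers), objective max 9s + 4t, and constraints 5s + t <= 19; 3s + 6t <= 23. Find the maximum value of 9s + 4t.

(s,t)=(3,2) is feasible, giving 35.
(s,t)=(3,1) is feasible, giving 31.
(s,t)=(2,2) is feasible, giving 26.
The best lattice point is (3,2), giving 35.

35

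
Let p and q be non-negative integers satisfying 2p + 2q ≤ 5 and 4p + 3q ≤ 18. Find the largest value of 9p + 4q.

18

Relaxing integrality, the LP optimum is 22.50 at (p,q) = (2.5, 0), which is not an integer point.
(p,q)=(2,0): 2·2+2·0=4≤5, 4·2+3·0=8≤18, objective 18.
(p,q)=(1,1): 2·1+2·1=4≤5, 4·1+3·1=7≤18, objective 13.
No feasible integer point exceeds 18.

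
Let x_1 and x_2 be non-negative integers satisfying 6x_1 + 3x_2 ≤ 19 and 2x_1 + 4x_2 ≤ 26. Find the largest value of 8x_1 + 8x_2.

Relaxing integrality, the LP optimum is 50.67 at (x_1,x_2) = (0, 6.33), which is not an integer point.
(x_1,x_2)=(0,6): 6·0+3·6=18≤19, 2·0+4·6=24≤26, objective 48.
(x_1,x_2)=(0,5): 6·0+3·5=15≤19, 2·0+4·5=20≤26, objective 40.
Maximum is 48 at (x_1,x_2)=(0,6).

48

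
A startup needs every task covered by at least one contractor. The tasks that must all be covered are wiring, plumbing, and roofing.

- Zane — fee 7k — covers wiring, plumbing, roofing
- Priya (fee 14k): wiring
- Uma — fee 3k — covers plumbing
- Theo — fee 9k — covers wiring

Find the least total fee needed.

7

Zane alone covers wiring, plumbing, roofing — every task.
Total fee: 7.
No cover costs less than 7.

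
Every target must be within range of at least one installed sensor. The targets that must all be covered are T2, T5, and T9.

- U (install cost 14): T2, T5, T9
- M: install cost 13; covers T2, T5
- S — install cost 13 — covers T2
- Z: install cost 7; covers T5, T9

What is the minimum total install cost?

14

This is a weighted set-cover instance.
U alone covers T2, T5, T9 — every target.
Total install cost: 14.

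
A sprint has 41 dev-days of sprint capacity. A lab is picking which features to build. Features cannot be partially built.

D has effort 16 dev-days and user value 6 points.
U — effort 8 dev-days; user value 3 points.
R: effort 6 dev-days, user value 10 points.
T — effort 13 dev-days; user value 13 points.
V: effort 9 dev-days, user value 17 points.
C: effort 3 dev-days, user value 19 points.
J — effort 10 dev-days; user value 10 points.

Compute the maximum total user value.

69

Take R, T, V, C, and J: effort 6 + 13 + 9 + 3 + 10 = 41 ≤ 41, user value 10 + 13 + 17 + 19 + 10 = 69.
No other feasible combination does better.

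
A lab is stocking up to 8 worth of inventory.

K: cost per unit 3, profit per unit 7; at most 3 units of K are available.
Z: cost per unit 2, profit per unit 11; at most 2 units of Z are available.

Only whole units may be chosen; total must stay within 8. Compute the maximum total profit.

1×K and 2×Z: cost 7 ≤ 8, profit 1·7 + 2·11 = 29.
2×K and 1×Z: cost 8 ≤ 8, profit 2·7 + 1·11 = 25.
Best is 29.

29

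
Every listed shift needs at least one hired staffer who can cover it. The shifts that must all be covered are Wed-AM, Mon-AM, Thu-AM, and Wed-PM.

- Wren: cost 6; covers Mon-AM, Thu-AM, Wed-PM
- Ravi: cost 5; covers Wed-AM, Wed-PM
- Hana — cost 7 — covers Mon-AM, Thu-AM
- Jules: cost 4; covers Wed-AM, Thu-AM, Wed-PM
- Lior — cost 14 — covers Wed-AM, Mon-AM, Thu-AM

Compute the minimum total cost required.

Choose Wren and Jules: together they cover Wed-AM, Mon-AM, Thu-AM, Wed-PM — every shift.
Total cost: 6 + 4 = 10.
No cover costs less than 10.

10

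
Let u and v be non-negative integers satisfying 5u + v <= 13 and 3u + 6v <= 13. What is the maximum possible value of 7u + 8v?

22

Relaxing integrality, the LP optimum is 24.56 at (u,v) = (2.41, 0.963), which is not an integer point.
(u,v)=(2,1): 5·2+1·1=11≤13, 3·2+6·1=12≤13, objective 22.
(u,v)=(1,1): 5·1+1·1=6≤13, 3·1+6·1=9≤13, objective 15.
(u,v)=(2,0): 5·2+1·0=10≤13, 3·2+6·0=6≤13, objective 14.
No feasible integer point exceeds 22.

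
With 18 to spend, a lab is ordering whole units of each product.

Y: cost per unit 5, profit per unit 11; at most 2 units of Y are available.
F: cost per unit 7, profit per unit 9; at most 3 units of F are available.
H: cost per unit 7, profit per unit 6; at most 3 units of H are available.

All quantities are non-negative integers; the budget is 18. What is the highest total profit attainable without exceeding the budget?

31

2×Y and 1×F: cost 17 ≤ 18, profit 2·11 + 1·9 = 31.
2×Y and 1×H: cost 17 ≤ 18, profit 2·11 + 1·6 = 28.
Best is 31.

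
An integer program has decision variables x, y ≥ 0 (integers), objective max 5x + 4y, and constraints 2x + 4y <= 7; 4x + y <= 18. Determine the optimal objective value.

15

The continuous relaxation peaks at (3.5, 0) with value 17.50; rounding to a feasible lattice point costs some objective.
(x,y)=(3,0): 2·3+4·0=6≤7, 4·3+1·0=12≤18, objective 15.
(x,y)=(2,0): 2·2+4·0=4≤7, 4·2+1·0=8≤18, objective 10.
The best lattice point is (3,0), giving 15.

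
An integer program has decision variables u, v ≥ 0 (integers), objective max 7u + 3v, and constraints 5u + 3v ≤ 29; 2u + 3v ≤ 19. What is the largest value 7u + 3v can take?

38

(u,v)=(5,1): 5·5+3·1=28≤29, 2·5+3·1=13≤19, objective 38.
(u,v)=(5,0): 5·5+3·0=25≤29, 2·5+3·0=10≤19, objective 35.
(u,v)=(4,2): 5·4+3·2=26≤29, 2·4+3·2=14≤19, objective 34.
(u,v)=(4,1): 5·4+3·1=23≤29, 2·4+3·1=11≤19, objective 31.
No feasible integer point exceeds 38.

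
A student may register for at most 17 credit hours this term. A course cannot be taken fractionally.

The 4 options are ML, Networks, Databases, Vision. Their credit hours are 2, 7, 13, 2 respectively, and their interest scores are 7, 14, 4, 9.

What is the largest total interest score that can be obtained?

Networks + Vision: credit hours 7 + 2 = 9 ≤ 17, interest score 14 + 9 = 23.
ML + Networks + Vision: credit hours 2 + 7 + 2 = 11 ≤ 17, interest score 7 + 14 + 9 = 30.
ML + Networks: credit hours 2 + 7 = 9 ≤ 17, interest score 7 + 14 = 21.
Best is ML, Networks, and Vision with total interest score 30.

30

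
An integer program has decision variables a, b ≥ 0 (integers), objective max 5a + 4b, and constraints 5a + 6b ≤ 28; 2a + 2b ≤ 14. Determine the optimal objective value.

25

The continuous relaxation peaks at (5.6, 0) with value 28.00; rounding to a feasible lattice point costs some objective.
(a,b)=(5,0) is feasible, giving 25.
(a,b)=(4,1) is feasible, giving 24.
Maximum is 25 at (a,b)=(5,0).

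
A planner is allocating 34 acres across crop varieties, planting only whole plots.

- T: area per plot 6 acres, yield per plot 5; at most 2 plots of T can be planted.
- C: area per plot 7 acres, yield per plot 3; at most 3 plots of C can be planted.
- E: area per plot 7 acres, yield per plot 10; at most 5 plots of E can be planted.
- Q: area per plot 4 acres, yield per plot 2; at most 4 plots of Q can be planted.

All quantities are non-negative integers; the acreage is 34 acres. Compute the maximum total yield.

E has the best ratio (10/7); taking only E gives at most 4×10 = 40 (stopped by the area limit).
Mixing does better — 1×T and 4×E: area 34 ≤ 34, yield 1·5 + 4·10 = 45.

45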